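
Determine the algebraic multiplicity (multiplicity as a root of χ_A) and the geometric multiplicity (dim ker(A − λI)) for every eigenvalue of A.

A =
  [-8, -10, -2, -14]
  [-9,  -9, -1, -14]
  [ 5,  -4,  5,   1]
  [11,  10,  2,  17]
λ = -4: alg = 1, geom = 1; λ = 3: alg = 3, geom = 1

Step 1 — factor the characteristic polynomial to read off the algebraic multiplicities:
  χ_A(x) = (x - 3)^3*(x + 4)

Step 2 — compute geometric multiplicities via the rank-nullity identity g(λ) = n − rank(A − λI):
  rank(A − (-4)·I) = 3, so dim ker(A − (-4)·I) = n − 3 = 1
  rank(A − (3)·I) = 3, so dim ker(A − (3)·I) = n − 3 = 1

Summary:
  λ = -4: algebraic multiplicity = 1, geometric multiplicity = 1
  λ = 3: algebraic multiplicity = 3, geometric multiplicity = 1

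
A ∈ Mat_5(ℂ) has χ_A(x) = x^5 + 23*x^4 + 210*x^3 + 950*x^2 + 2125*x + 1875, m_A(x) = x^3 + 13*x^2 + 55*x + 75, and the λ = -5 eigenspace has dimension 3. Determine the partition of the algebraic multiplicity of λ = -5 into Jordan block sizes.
Block sizes for λ = -5: [2, 1, 1]

Step 1 — from the characteristic polynomial, algebraic multiplicity of λ = -5 is 4. From dim ker(A − (-5)·I) = 3, there are exactly 3 Jordan blocks for λ = -5.
Step 2 — from the minimal polynomial, the factor (x + 5)^2 tells us the largest block for λ = -5 has size 2.
Step 3 — with total size 4, 3 blocks, and largest block 2, the block sizes (in nonincreasing order) are [2, 1, 1].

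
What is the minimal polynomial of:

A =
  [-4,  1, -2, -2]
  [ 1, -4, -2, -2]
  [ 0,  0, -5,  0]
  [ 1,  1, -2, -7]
x^2 + 10*x + 25

The characteristic polynomial is χ_A(x) = (x + 5)^4, so the eigenvalues are known. The minimal polynomial is
  m_A(x) = Π_λ (x − λ)^{k_λ}
where k_λ is the size of the *largest* Jordan block for λ (equivalently, the smallest k with (A − λI)^k v = 0 for every generalised eigenvector v of λ).

  λ = -5: largest Jordan block has size 2, contributing (x + 5)^2

So m_A(x) = (x + 5)^2 = x^2 + 10*x + 25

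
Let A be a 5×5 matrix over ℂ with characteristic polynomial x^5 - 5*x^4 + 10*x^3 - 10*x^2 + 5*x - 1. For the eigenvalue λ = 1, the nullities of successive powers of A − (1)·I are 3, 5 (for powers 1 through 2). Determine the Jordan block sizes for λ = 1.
Block sizes for λ = 1: [2, 2, 1]

From the dimensions of kernels of powers, the number of Jordan blocks of size at least j is d_j − d_{j−1} where d_j = dim ker(N^j) (with d_0 = 0). Computing the differences gives [3, 2].
The number of blocks of size exactly k is (#blocks of size ≥ k) − (#blocks of size ≥ k + 1), so the partition is: 1 block(s) of size 1, 2 block(s) of size 2.
In nonincreasing order the block sizes are [2, 2, 1].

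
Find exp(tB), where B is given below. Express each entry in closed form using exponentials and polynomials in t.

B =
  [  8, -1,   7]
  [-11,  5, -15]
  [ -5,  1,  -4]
e^{tB} =
  [t^2*exp(3*t)/2 + 5*t*exp(3*t) + exp(3*t), -t*exp(3*t), t^2*exp(3*t)/2 + 7*t*exp(3*t)]
  [-t^2*exp(3*t) - 11*t*exp(3*t), 2*t*exp(3*t) + exp(3*t), -t^2*exp(3*t) - 15*t*exp(3*t)]
  [-t^2*exp(3*t)/2 - 5*t*exp(3*t), t*exp(3*t), -t^2*exp(3*t)/2 - 7*t*exp(3*t) + exp(3*t)]

Strategy: write B = P · J · P⁻¹ where J is a Jordan canonical form, so e^{tB} = P · e^{tJ} · P⁻¹, and e^{tJ} can be computed block-by-block.

B has Jordan form
J =
  [3, 1, 0]
  [0, 3, 1]
  [0, 0, 3]
(up to reordering of blocks).

Per-block formulas:
  For a 3×3 Jordan block J_3(3): exp(t · J_3(3)) = e^(3t)·(I + t·N + (t^2/2)·N^2), where N is the 3×3 nilpotent shift.

After assembling e^{tJ} and conjugating by P, we get:

e^{tB} =
  [t^2*exp(3*t)/2 + 5*t*exp(3*t) + exp(3*t), -t*exp(3*t), t^2*exp(3*t)/2 + 7*t*exp(3*t)]
  [-t^2*exp(3*t) - 11*t*exp(3*t), 2*t*exp(3*t) + exp(3*t), -t^2*exp(3*t) - 15*t*exp(3*t)]
  [-t^2*exp(3*t)/2 - 5*t*exp(3*t), t*exp(3*t), -t^2*exp(3*t)/2 - 7*t*exp(3*t) + exp(3*t)]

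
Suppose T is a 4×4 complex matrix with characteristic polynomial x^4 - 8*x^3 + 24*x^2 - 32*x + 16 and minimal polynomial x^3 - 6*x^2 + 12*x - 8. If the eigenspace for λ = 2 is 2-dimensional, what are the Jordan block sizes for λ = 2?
Block sizes for λ = 2: [3, 1]

Step 1 — from the characteristic polynomial, algebraic multiplicity of λ = 2 is 4. From dim ker(T − (2)·I) = 2, there are exactly 2 Jordan blocks for λ = 2.
Step 2 — from the minimal polynomial, the factor (x − 2)^3 tells us the largest block for λ = 2 has size 3.
Step 3 — with total size 4, 2 blocks, and largest block 3, the block sizes (in nonincreasing order) are [3, 1].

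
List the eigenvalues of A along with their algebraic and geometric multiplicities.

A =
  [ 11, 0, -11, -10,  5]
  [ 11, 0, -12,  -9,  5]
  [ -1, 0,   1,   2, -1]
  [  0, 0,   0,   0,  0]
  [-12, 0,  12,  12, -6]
λ = 0: alg = 4, geom = 2; λ = 6: alg = 1, geom = 1

Step 1 — factor the characteristic polynomial to read off the algebraic multiplicities:
  χ_A(x) = x^4*(x - 6)

Step 2 — compute geometric multiplicities via the rank-nullity identity g(λ) = n − rank(A − λI):
  rank(A − (0)·I) = 3, so dim ker(A − (0)·I) = n − 3 = 2
  rank(A − (6)·I) = 4, so dim ker(A − (6)·I) = n − 4 = 1

Summary:
  λ = 0: algebraic multiplicity = 4, geometric multiplicity = 2
  λ = 6: algebraic multiplicity = 1, geometric multiplicity = 1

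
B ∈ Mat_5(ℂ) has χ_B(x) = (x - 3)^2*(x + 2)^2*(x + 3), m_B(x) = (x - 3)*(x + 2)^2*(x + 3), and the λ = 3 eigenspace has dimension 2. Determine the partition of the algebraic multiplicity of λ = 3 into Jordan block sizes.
Block sizes for λ = 3: [1, 1]

Step 1 — from the characteristic polynomial, algebraic multiplicity of λ = 3 is 2. From dim ker(B − (3)·I) = 2, there are exactly 2 Jordan blocks for λ = 3.
Step 2 — from the minimal polynomial, the factor (x − 3) tells us the largest block for λ = 3 has size 1.
Step 3 — with total size 2, 2 blocks, and largest block 1, the block sizes (in nonincreasing order) are [1, 1].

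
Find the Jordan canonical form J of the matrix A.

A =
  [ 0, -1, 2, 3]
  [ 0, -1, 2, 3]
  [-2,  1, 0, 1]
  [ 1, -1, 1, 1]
J_3(0) ⊕ J_1(0)

The characteristic polynomial is
  det(x·I − A) = x^4

Eigenvalues and multiplicities (the geometric multiplicity of λ is n − rank(A − λI), which equals the number of Jordan blocks for λ):
  λ = 0: algebraic multiplicity = 4, geometric multiplicity = 2

Determining the block sizes for each eigenvalue:
  λ = 0: with am = 4 and gm = 2, the partition is not yet determined (e.g. several partitions of 4 into 2 parts exist). Let N = A − (0)·I. Computing rank(N^1) = 2, rank(N^2) = 1, rank(N^3) = 0; the number of blocks of size ≥ j is rank(N^{j−1}) − rank(N^j), giving [2, 1, 1]. So we have 1 block(s) of size 3, 1 block(s) of size 1 → block sizes [3, 1]

Assembling the blocks gives a Jordan form
J =
  [0, 1, 0, 0]
  [0, 0, 1, 0]
  [0, 0, 0, 0]
  [0, 0, 0, 0]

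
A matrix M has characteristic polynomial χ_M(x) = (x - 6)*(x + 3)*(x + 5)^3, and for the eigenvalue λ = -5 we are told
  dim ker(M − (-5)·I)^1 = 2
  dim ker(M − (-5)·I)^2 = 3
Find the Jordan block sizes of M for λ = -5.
Block sizes for λ = -5: [2, 1]

From the dimensions of kernels of powers, the number of Jordan blocks of size at least j is d_j − d_{j−1} where d_j = dim ker(N^j) (with d_0 = 0). Computing the differences gives [2, 1].
The number of blocks of size exactly k is (#blocks of size ≥ k) − (#blocks of size ≥ k + 1), so the partition is: 1 block(s) of size 1, 1 block(s) of size 2.
In nonincreasing order the block sizes are [2, 1].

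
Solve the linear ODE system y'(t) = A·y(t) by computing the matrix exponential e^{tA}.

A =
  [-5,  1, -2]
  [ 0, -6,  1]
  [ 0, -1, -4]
e^{tA} =
  [exp(-5*t), t^2*exp(-5*t)/2 + t*exp(-5*t), -t^2*exp(-5*t)/2 - 2*t*exp(-5*t)]
  [0, -t*exp(-5*t) + exp(-5*t), t*exp(-5*t)]
  [0, -t*exp(-5*t), t*exp(-5*t) + exp(-5*t)]

Strategy: write A = P · J · P⁻¹ where J is a Jordan canonical form, so e^{tA} = P · e^{tJ} · P⁻¹, and e^{tJ} can be computed block-by-block.

A has Jordan form
J =
  [-5,  1,  0]
  [ 0, -5,  1]
  [ 0,  0, -5]
(up to reordering of blocks).

Per-block formulas:
  For a 3×3 Jordan block J_3(-5): exp(t · J_3(-5)) = e^(-5t)·(I + t·N + (t^2/2)·N^2), where N is the 3×3 nilpotent shift.

After assembling e^{tJ} and conjugating by P, we get:

e^{tA} =
  [exp(-5*t), t^2*exp(-5*t)/2 + t*exp(-5*t), -t^2*exp(-5*t)/2 - 2*t*exp(-5*t)]
  [0, -t*exp(-5*t) + exp(-5*t), t*exp(-5*t)]
  [0, -t*exp(-5*t), t*exp(-5*t) + exp(-5*t)]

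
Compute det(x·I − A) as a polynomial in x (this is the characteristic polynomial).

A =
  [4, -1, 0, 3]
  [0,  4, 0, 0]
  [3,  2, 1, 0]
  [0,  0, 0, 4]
x^4 - 13*x^3 + 60*x^2 - 112*x + 64

Expanding det(x·I − A) (e.g. by cofactor expansion or by noting that A is similar to its Jordan form J, which has the same characteristic polynomial as A) gives
  χ_A(x) = x^4 - 13*x^3 + 60*x^2 - 112*x + 64
which factors as (x - 4)^3*(x - 1). The eigenvalues (with algebraic multiplicities) are λ = 1 with multiplicity 1, λ = 4 with multiplicity 3.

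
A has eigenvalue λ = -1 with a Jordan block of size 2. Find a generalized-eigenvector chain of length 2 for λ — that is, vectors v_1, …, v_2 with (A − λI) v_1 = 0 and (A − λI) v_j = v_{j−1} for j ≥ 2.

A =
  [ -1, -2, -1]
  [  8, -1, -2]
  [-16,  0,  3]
A Jordan chain for λ = -1 of length 2:
v_1 = (-4, 8, -16)ᵀ
v_2 = (1, 2, 0)ᵀ

Let N = A − (-1)·I. We want v_2 with N^2 v_2 = 0 but N^1 v_2 ≠ 0; then v_{j-1} := N · v_j for j = 2, …, 2.

Pick v_2 = (1, 2, 0)ᵀ.
Then v_1 = N · v_2 = (-4, 8, -16)ᵀ.

Sanity check: (A − (-1)·I) v_1 = (0, 0, 0)ᵀ = 0. ✓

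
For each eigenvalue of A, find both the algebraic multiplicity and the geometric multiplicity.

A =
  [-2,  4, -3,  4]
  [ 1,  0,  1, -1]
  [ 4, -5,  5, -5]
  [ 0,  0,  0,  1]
λ = 1: alg = 4, geom = 2

Step 1 — factor the characteristic polynomial to read off the algebraic multiplicities:
  χ_A(x) = (x - 1)^4

Step 2 — compute geometric multiplicities via the rank-nullity identity g(λ) = n − rank(A − λI):
  rank(A − (1)·I) = 2, so dim ker(A − (1)·I) = n − 2 = 2

Summary:
  λ = 1: algebraic multiplicity = 4, geometric multiplicity = 2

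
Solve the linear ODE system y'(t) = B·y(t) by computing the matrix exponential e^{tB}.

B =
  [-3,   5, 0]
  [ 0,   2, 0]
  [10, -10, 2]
e^{tB} =
  [exp(-3*t), exp(2*t) - exp(-3*t), 0]
  [0, exp(2*t), 0]
  [2*exp(2*t) - 2*exp(-3*t), -2*exp(2*t) + 2*exp(-3*t), exp(2*t)]

Strategy: write B = P · J · P⁻¹ where J is a Jordan canonical form, so e^{tB} = P · e^{tJ} · P⁻¹, and e^{tJ} can be computed block-by-block.

B has Jordan form
J =
  [-3, 0, 0]
  [ 0, 2, 0]
  [ 0, 0, 2]
(up to reordering of blocks).

Per-block formulas:
  For a 1×1 block at λ = -3: exp(t · [-3]) = [e^(-3t)].
  For a 1×1 block at λ = 2: exp(t · [2]) = [e^(2t)].

After assembling e^{tJ} and conjugating by P, we get:

e^{tB} =
  [exp(-3*t), exp(2*t) - exp(-3*t), 0]
  [0, exp(2*t), 0]
  [2*exp(2*t) - 2*exp(-3*t), -2*exp(2*t) + 2*exp(-3*t), exp(2*t)]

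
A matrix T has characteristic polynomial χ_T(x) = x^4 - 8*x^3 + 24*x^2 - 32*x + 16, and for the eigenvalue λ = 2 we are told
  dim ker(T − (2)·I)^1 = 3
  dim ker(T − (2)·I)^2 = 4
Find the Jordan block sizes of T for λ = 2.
Block sizes for λ = 2: [2, 1, 1]

From the dimensions of kernels of powers, the number of Jordan blocks of size at least j is d_j − d_{j−1} where d_j = dim ker(N^j) (with d_0 = 0). Computing the differences gives [3, 1].
The number of blocks of size exactly k is (#blocks of size ≥ k) − (#blocks of size ≥ k + 1), so the partition is: 2 block(s) of size 1, 1 block(s) of size 2.
In nonincreasing order the block sizes are [2, 1, 1].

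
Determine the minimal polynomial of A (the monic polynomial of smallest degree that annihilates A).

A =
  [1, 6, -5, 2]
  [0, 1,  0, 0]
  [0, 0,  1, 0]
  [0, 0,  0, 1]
x^2 - 2*x + 1

The characteristic polynomial is χ_A(x) = (x - 1)^4, so the eigenvalues are known. The minimal polynomial is
  m_A(x) = Π_λ (x − λ)^{k_λ}
where k_λ is the size of the *largest* Jordan block for λ (equivalently, the smallest k with (A − λI)^k v = 0 for every generalised eigenvector v of λ).

  λ = 1: largest Jordan block has size 2, contributing (x − 1)^2

So m_A(x) = (x - 1)^2 = x^2 - 2*x + 1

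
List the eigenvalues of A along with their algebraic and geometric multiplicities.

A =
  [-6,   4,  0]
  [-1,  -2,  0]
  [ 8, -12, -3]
λ = -4: alg = 2, geom = 1; λ = -3: alg = 1, geom = 1

Step 1 — factor the characteristic polynomial to read off the algebraic multiplicities:
  χ_A(x) = (x + 3)*(x + 4)^2

Step 2 — compute geometric multiplicities via the rank-nullity identity g(λ) = n − rank(A − λI):
  rank(A − (-4)·I) = 2, so dim ker(A − (-4)·I) = n − 2 = 1
  rank(A − (-3)·I) = 2, so dim ker(A − (-3)·I) = n − 2 = 1

Summary:
  λ = -4: algebraic multiplicity = 2, geometric multiplicity = 1
  λ = -3: algebraic multiplicity = 1, geometric multiplicity = 1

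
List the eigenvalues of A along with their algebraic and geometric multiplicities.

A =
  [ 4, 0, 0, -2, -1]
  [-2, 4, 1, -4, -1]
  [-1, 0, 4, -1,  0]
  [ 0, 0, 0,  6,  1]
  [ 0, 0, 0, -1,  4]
λ = 4: alg = 3, geom = 1; λ = 5: alg = 2, geom = 1

Step 1 — factor the characteristic polynomial to read off the algebraic multiplicities:
  χ_A(x) = (x - 5)^2*(x - 4)^3

Step 2 — compute geometric multiplicities via the rank-nullity identity g(λ) = n − rank(A − λI):
  rank(A − (4)·I) = 4, so dim ker(A − (4)·I) = n − 4 = 1
  rank(A − (5)·I) = 4, so dim ker(A − (5)·I) = n − 4 = 1

Summary:
  λ = 4: algebraic multiplicity = 3, geometric multiplicity = 1
  λ = 5: algebraic multiplicity = 2, geometric multiplicity = 1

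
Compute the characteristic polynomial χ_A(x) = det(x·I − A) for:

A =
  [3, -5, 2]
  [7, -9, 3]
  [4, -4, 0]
x^3 + 6*x^2 + 12*x + 8

Expanding det(x·I − A) (e.g. by cofactor expansion or by noting that A is similar to its Jordan form J, which has the same characteristic polynomial as A) gives
  χ_A(x) = x^3 + 6*x^2 + 12*x + 8
which factors as (x + 2)^3. The eigenvalues (with algebraic multiplicities) are λ = -2 with multiplicity 3.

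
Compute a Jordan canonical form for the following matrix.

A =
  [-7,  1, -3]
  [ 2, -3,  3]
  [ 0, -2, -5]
J_3(-5)

The characteristic polynomial is
  det(x·I − A) = x^3 + 15*x^2 + 75*x + 125 = (x + 5)^3

Eigenvalues and multiplicities (the geometric multiplicity of λ is n − rank(A − λI), which equals the number of Jordan blocks for λ):
  λ = -5: algebraic multiplicity = 3, geometric multiplicity = 1

Determining the block sizes for each eigenvalue:
  λ = -5: one block (gm = 1), so the single block has size am = 3 → block sizes [3]

Assembling the blocks gives a Jordan form
J =
  [-5,  1,  0]
  [ 0, -5,  1]
  [ 0,  0, -5]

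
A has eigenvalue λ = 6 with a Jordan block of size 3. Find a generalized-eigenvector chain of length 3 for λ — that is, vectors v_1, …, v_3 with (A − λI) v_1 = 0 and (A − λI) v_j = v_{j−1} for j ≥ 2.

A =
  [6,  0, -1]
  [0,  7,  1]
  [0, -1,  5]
A Jordan chain for λ = 6 of length 3:
v_1 = (1, 0, 0)ᵀ
v_2 = (0, 1, -1)ᵀ
v_3 = (0, 1, 0)ᵀ

Let N = A − (6)·I. We want v_3 with N^3 v_3 = 0 but N^2 v_3 ≠ 0; then v_{j-1} := N · v_j for j = 3, …, 2.

Pick v_3 = (0, 1, 0)ᵀ.
Then v_2 = N · v_3 = (0, 1, -1)ᵀ.
Then v_1 = N · v_2 = (1, 0, 0)ᵀ.

Sanity check: (A − (6)·I) v_1 = (0, 0, 0)ᵀ = 0. ✓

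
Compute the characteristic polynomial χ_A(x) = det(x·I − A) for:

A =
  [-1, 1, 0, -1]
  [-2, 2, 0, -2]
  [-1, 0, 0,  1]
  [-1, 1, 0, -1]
x^4

Expanding det(x·I − A) (e.g. by cofactor expansion or by noting that A is similar to its Jordan form J, which has the same characteristic polynomial as A) gives
  χ_A(x) = x^4
which factors as x^4. The eigenvalues (with algebraic multiplicities) are λ = 0 with multiplicity 4.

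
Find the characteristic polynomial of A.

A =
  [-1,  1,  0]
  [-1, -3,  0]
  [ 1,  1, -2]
x^3 + 6*x^2 + 12*x + 8

Expanding det(x·I − A) (e.g. by cofactor expansion or by noting that A is similar to its Jordan form J, which has the same characteristic polynomial as A) gives
  χ_A(x) = x^3 + 6*x^2 + 12*x + 8
which factors as (x + 2)^3. The eigenvalues (with algebraic multiplicities) are λ = -2 with multiplicity 3.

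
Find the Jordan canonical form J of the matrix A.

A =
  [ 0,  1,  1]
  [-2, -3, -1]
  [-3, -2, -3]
J_3(-2)

The characteristic polynomial is
  det(x·I − A) = x^3 + 6*x^2 + 12*x + 8 = (x + 2)^3

Eigenvalues and multiplicities (the geometric multiplicity of λ is n − rank(A − λI), which equals the number of Jordan blocks for λ):
  λ = -2: algebraic multiplicity = 3, geometric multiplicity = 1

Determining the block sizes for each eigenvalue:
  λ = -2: one block (gm = 1), so the single block has size am = 3 → block sizes [3]

Assembling the blocks gives a Jordan form
J =
  [-2,  1,  0]
  [ 0, -2,  1]
  [ 0,  0, -2]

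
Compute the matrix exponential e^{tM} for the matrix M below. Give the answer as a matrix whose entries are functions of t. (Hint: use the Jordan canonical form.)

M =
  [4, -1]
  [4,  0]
e^{tM} =
  [2*t*exp(2*t) + exp(2*t), -t*exp(2*t)]
  [4*t*exp(2*t), -2*t*exp(2*t) + exp(2*t)]

Strategy: write M = P · J · P⁻¹ where J is a Jordan canonical form, so e^{tM} = P · e^{tJ} · P⁻¹, and e^{tJ} can be computed block-by-block.

M has Jordan form
J =
  [2, 1]
  [0, 2]
(up to reordering of blocks).

Per-block formulas:
  For a 2×2 Jordan block J_2(2): exp(t · J_2(2)) = e^(2t)·(I + t·N), where N is the 2×2 nilpotent shift.

After assembling e^{tJ} and conjugating by P, we get:

e^{tM} =
  [2*t*exp(2*t) + exp(2*t), -t*exp(2*t)]
  [4*t*exp(2*t), -2*t*exp(2*t) + exp(2*t)]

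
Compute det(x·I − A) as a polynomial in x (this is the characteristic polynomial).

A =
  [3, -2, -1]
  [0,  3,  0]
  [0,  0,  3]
x^3 - 9*x^2 + 27*x - 27

Expanding det(x·I − A) (e.g. by cofactor expansion or by noting that A is similar to its Jordan form J, which has the same characteristic polynomial as A) gives
  χ_A(x) = x^3 - 9*x^2 + 27*x - 27
which factors as (x - 3)^3. The eigenvalues (with algebraic multiplicities) are λ = 3 with multiplicity 3.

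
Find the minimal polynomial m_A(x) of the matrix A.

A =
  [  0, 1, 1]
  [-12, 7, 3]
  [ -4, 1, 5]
x^2 - 8*x + 16

The characteristic polynomial is χ_A(x) = (x - 4)^3, so the eigenvalues are known. The minimal polynomial is
  m_A(x) = Π_λ (x − λ)^{k_λ}
where k_λ is the size of the *largest* Jordan block for λ (equivalently, the smallest k with (A − λI)^k v = 0 for every generalised eigenvector v of λ).

  λ = 4: largest Jordan block has size 2, contributing (x − 4)^2

So m_A(x) = (x - 4)^2 = x^2 - 8*x + 16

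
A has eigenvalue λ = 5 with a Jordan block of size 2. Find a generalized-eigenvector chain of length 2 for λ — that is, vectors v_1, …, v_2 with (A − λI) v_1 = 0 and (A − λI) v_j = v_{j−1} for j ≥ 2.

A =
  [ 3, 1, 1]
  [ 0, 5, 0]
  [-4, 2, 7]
A Jordan chain for λ = 5 of length 2:
v_1 = (-2, 0, -4)ᵀ
v_2 = (1, 0, 0)ᵀ

Let N = A − (5)·I. We want v_2 with N^2 v_2 = 0 but N^1 v_2 ≠ 0; then v_{j-1} := N · v_j for j = 2, …, 2.

Pick v_2 = (1, 0, 0)ᵀ.
Then v_1 = N · v_2 = (-2, 0, -4)ᵀ.

Sanity check: (A − (5)·I) v_1 = (0, 0, 0)ᵀ = 0. ✓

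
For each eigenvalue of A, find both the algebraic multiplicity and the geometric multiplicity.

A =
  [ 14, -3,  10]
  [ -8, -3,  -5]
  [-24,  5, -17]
λ = -2: alg = 3, geom = 1

Step 1 — factor the characteristic polynomial to read off the algebraic multiplicities:
  χ_A(x) = (x + 2)^3

Step 2 — compute geometric multiplicities via the rank-nullity identity g(λ) = n − rank(A − λI):
  rank(A − (-2)·I) = 2, so dim ker(A − (-2)·I) = n − 2 = 1

Summary:
  λ = -2: algebraic multiplicity = 3, geometric multiplicity = 1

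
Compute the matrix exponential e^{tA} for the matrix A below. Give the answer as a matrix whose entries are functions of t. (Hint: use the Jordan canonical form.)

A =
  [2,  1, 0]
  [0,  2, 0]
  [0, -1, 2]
e^{tA} =
  [exp(2*t), t*exp(2*t), 0]
  [0, exp(2*t), 0]
  [0, -t*exp(2*t), exp(2*t)]

Strategy: write A = P · J · P⁻¹ where J is a Jordan canonical form, so e^{tA} = P · e^{tJ} · P⁻¹, and e^{tJ} can be computed block-by-block.

A has Jordan form
J =
  [2, 1, 0]
  [0, 2, 0]
  [0, 0, 2]
(up to reordering of blocks).

Per-block formulas:
  For a 1×1 block at λ = 2: exp(t · [2]) = [e^(2t)].
  For a 2×2 Jordan block J_2(2): exp(t · J_2(2)) = e^(2t)·(I + t·N), where N is the 2×2 nilpotent shift.

After assembling e^{tJ} and conjugating by P, we get:

e^{tA} =
  [exp(2*t), t*exp(2*t), 0]
  [0, exp(2*t), 0]
  [0, -t*exp(2*t), exp(2*t)]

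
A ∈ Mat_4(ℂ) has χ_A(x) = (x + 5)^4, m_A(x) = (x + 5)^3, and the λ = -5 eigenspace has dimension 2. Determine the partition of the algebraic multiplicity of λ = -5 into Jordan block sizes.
Block sizes for λ = -5: [3, 1]

Step 1 — from the characteristic polynomial, algebraic multiplicity of λ = -5 is 4. From dim ker(A − (-5)·I) = 2, there are exactly 2 Jordan blocks for λ = -5.
Step 2 — from the minimal polynomial, the factor (x + 5)^3 tells us the largest block for λ = -5 has size 3.
Step 3 — with total size 4, 2 blocks, and largest block 3, the block sizes (in nonincreasing order) are [3, 1].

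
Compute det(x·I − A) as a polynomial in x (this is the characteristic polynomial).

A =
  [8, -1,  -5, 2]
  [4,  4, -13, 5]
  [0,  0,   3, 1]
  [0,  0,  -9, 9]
x^4 - 24*x^3 + 216*x^2 - 864*x + 1296

Expanding det(x·I − A) (e.g. by cofactor expansion or by noting that A is similar to its Jordan form J, which has the same characteristic polynomial as A) gives
  χ_A(x) = x^4 - 24*x^3 + 216*x^2 - 864*x + 1296
which factors as (x - 6)^4. The eigenvalues (with algebraic multiplicities) are λ = 6 with multiplicity 4.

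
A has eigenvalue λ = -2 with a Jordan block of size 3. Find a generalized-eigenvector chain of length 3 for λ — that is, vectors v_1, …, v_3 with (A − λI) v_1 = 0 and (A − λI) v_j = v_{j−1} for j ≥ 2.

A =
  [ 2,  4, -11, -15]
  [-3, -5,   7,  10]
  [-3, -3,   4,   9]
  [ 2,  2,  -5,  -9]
A Jordan chain for λ = -2 of length 3:
v_1 = (7, -4, -3, 3)ᵀ
v_2 = (4, -3, -3, 2)ᵀ
v_3 = (1, 0, 0, 0)ᵀ

Let N = A − (-2)·I. We want v_3 with N^3 v_3 = 0 but N^2 v_3 ≠ 0; then v_{j-1} := N · v_j for j = 3, …, 2.

Pick v_3 = (1, 0, 0, 0)ᵀ.
Then v_2 = N · v_3 = (4, -3, -3, 2)ᵀ.
Then v_1 = N · v_2 = (7, -4, -3, 3)ᵀ.

Sanity check: (A − (-2)·I) v_1 = (0, 0, 0, 0)ᵀ = 0. ✓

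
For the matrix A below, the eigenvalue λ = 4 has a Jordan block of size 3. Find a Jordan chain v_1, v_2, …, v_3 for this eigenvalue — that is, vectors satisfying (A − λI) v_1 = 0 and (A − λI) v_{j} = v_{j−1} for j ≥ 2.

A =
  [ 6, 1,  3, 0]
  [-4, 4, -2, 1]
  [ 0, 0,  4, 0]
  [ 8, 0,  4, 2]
A Jordan chain for λ = 4 of length 3:
v_1 = (2, -4, 0, 8)ᵀ
v_2 = (1, 0, 0, 0)ᵀ
v_3 = (0, 1, 0, 0)ᵀ

Let N = A − (4)·I. We want v_3 with N^3 v_3 = 0 but N^2 v_3 ≠ 0; then v_{j-1} := N · v_j for j = 3, …, 2.

Pick v_3 = (0, 1, 0, 0)ᵀ.
Then v_2 = N · v_3 = (1, 0, 0, 0)ᵀ.
Then v_1 = N · v_2 = (2, -4, 0, 8)ᵀ.

Sanity check: (A − (4)·I) v_1 = (0, 0, 0, 0)ᵀ = 0. ✓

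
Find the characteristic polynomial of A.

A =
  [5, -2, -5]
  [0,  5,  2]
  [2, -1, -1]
x^3 - 9*x^2 + 27*x - 27

Expanding det(x·I − A) (e.g. by cofactor expansion or by noting that A is similar to its Jordan form J, which has the same characteristic polynomial as A) gives
  χ_A(x) = x^3 - 9*x^2 + 27*x - 27
which factors as (x - 3)^3. The eigenvalues (with algebraic multiplicities) are λ = 3 with multiplicity 3.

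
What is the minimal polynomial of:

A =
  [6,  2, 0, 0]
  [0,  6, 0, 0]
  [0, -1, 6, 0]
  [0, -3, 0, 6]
x^2 - 12*x + 36

The characteristic polynomial is χ_A(x) = (x - 6)^4, so the eigenvalues are known. The minimal polynomial is
  m_A(x) = Π_λ (x − λ)^{k_λ}
where k_λ is the size of the *largest* Jordan block for λ (equivalently, the smallest k with (A − λI)^k v = 0 for every generalised eigenvector v of λ).

  λ = 6: largest Jordan block has size 2, contributing (x − 6)^2

So m_A(x) = (x - 6)^2 = x^2 - 12*x + 36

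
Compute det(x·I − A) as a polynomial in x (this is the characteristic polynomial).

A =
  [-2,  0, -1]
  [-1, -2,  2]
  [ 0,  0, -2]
x^3 + 6*x^2 + 12*x + 8

Expanding det(x·I − A) (e.g. by cofactor expansion or by noting that A is similar to its Jordan form J, which has the same characteristic polynomial as A) gives
  χ_A(x) = x^3 + 6*x^2 + 12*x + 8
which factors as (x + 2)^3. The eigenvalues (with algebraic multiplicities) are λ = -2 with multiplicity 3.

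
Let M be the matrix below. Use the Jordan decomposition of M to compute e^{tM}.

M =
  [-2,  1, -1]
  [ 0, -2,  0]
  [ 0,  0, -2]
e^{tM} =
  [exp(-2*t), t*exp(-2*t), -t*exp(-2*t)]
  [0, exp(-2*t), 0]
  [0, 0, exp(-2*t)]

Strategy: write M = P · J · P⁻¹ where J is a Jordan canonical form, so e^{tM} = P · e^{tJ} · P⁻¹, and e^{tJ} can be computed block-by-block.

M has Jordan form
J =
  [-2,  1,  0]
  [ 0, -2,  0]
  [ 0,  0, -2]
(up to reordering of blocks).

Per-block formulas:
  For a 1×1 block at λ = -2: exp(t · [-2]) = [e^(-2t)].
  For a 2×2 Jordan block J_2(-2): exp(t · J_2(-2)) = e^(-2t)·(I + t·N), where N is the 2×2 nilpotent shift.

After assembling e^{tJ} and conjugating by P, we get:

e^{tM} =
  [exp(-2*t), t*exp(-2*t), -t*exp(-2*t)]
  [0, exp(-2*t), 0]
  [0, 0, exp(-2*t)]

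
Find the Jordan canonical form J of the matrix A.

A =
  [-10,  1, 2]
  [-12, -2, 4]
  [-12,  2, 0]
J_2(-4) ⊕ J_1(-4)

The characteristic polynomial is
  det(x·I − A) = x^3 + 12*x^2 + 48*x + 64 = (x + 4)^3

Eigenvalues and multiplicities (the geometric multiplicity of λ is n − rank(A − λI), which equals the number of Jordan blocks for λ):
  λ = -4: algebraic multiplicity = 3, geometric multiplicity = 2

Determining the block sizes for each eigenvalue:
  λ = -4: 2 blocks summing to 3 forces exactly one block of size 2 and the rest size 1 → block sizes [2, 1]

Assembling the blocks gives a Jordan form
J =
  [-4,  1,  0]
  [ 0, -4,  0]
  [ 0,  0, -4]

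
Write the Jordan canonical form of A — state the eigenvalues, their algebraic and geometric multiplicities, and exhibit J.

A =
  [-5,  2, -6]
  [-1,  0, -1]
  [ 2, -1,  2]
J_3(-1)

The characteristic polynomial is
  det(x·I − A) = x^3 + 3*x^2 + 3*x + 1 = (x + 1)^3

Eigenvalues and multiplicities (the geometric multiplicity of λ is n − rank(A − λI), which equals the number of Jordan blocks for λ):
  λ = -1: algebraic multiplicity = 3, geometric multiplicity = 1

Determining the block sizes for each eigenvalue:
  λ = -1: one block (gm = 1), so the single block has size am = 3 → block sizes [3]

Assembling the blocks gives a Jordan form
J =
  [-1,  1,  0]
  [ 0, -1,  1]
  [ 0,  0, -1]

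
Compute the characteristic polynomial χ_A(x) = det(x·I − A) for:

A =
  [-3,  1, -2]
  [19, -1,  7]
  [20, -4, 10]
x^3 - 6*x^2 + 12*x - 8

Expanding det(x·I − A) (e.g. by cofactor expansion or by noting that A is similar to its Jordan form J, which has the same characteristic polynomial as A) gives
  χ_A(x) = x^3 - 6*x^2 + 12*x - 8
which factors as (x - 2)^3. The eigenvalues (with algebraic multiplicities) are λ = 2 with multiplicity 3.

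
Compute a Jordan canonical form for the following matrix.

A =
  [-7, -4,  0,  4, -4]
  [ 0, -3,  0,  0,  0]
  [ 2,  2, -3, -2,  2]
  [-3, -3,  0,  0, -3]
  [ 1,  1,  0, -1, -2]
J_2(-3) ⊕ J_1(-3) ⊕ J_1(-3) ⊕ J_1(-3)

The characteristic polynomial is
  det(x·I − A) = x^5 + 15*x^4 + 90*x^3 + 270*x^2 + 405*x + 243 = (x + 3)^5

Eigenvalues and multiplicities (the geometric multiplicity of λ is n − rank(A − λI), which equals the number of Jordan blocks for λ):
  λ = -3: algebraic multiplicity = 5, geometric multiplicity = 4

Determining the block sizes for each eigenvalue:
  λ = -3: 4 blocks summing to 5 forces exactly one block of size 2 and the rest size 1 → block sizes [2, 1, 1, 1]

Assembling the blocks gives a Jordan form
J =
  [-3,  1,  0,  0,  0]
  [ 0, -3,  0,  0,  0]
  [ 0,  0, -3,  0,  0]
  [ 0,  0,  0, -3,  0]
  [ 0,  0,  0,  0, -3]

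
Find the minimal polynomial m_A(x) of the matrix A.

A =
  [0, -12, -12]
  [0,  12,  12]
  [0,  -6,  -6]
x^2 - 6*x

The characteristic polynomial is χ_A(x) = x^2*(x - 6), so the eigenvalues are known. The minimal polynomial is
  m_A(x) = Π_λ (x − λ)^{k_λ}
where k_λ is the size of the *largest* Jordan block for λ (equivalently, the smallest k with (A − λI)^k v = 0 for every generalised eigenvector v of λ).

  λ = 0: largest Jordan block has size 1, contributing (x − 0)
  λ = 6: largest Jordan block has size 1, contributing (x − 6)

So m_A(x) = x*(x - 6) = x^2 - 6*x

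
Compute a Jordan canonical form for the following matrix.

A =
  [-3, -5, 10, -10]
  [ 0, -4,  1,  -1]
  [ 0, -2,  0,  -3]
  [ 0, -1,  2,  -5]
J_3(-3) ⊕ J_1(-3)

The characteristic polynomial is
  det(x·I − A) = x^4 + 12*x^3 + 54*x^2 + 108*x + 81 = (x + 3)^4

Eigenvalues and multiplicities (the geometric multiplicity of λ is n − rank(A − λI), which equals the number of Jordan blocks for λ):
  λ = -3: algebraic multiplicity = 4, geometric multiplicity = 2

Determining the block sizes for each eigenvalue:
  λ = -3: with am = 4 and gm = 2, the partition is not yet determined (e.g. several partitions of 4 into 2 parts exist). Let N = A − (-3)·I. Computing rank(N^1) = 2, rank(N^2) = 1, rank(N^3) = 0; the number of blocks of size ≥ j is rank(N^{j−1}) − rank(N^j), giving [2, 1, 1]. So we have 1 block(s) of size 3, 1 block(s) of size 1 → block sizes [3, 1]

Assembling the blocks gives a Jordan form
J =
  [-3,  1,  0,  0]
  [ 0, -3,  1,  0]
  [ 0,  0, -3,  0]
  [ 0,  0,  0, -3]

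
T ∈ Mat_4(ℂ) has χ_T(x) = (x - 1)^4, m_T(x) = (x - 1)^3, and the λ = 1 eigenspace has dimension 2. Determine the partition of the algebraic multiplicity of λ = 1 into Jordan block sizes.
Block sizes for λ = 1: [3, 1]

Step 1 — from the characteristic polynomial, algebraic multiplicity of λ = 1 is 4. From dim ker(T − (1)·I) = 2, there are exactly 2 Jordan blocks for λ = 1.
Step 2 — from the minimal polynomial, the factor (x − 1)^3 tells us the largest block for λ = 1 has size 3.
Step 3 — with total size 4, 2 blocks, and largest block 3, the block sizes (in nonincreasing order) are [3, 1].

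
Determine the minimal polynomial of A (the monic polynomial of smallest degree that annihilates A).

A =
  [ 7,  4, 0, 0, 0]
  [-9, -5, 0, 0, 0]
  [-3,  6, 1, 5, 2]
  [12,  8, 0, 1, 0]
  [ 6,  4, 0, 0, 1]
x^2 - 2*x + 1

The characteristic polynomial is χ_A(x) = (x - 1)^5, so the eigenvalues are known. The minimal polynomial is
  m_A(x) = Π_λ (x − λ)^{k_λ}
where k_λ is the size of the *largest* Jordan block for λ (equivalently, the smallest k with (A − λI)^k v = 0 for every generalised eigenvector v of λ).

  λ = 1: largest Jordan block has size 2, contributing (x − 1)^2

So m_A(x) = (x - 1)^2 = x^2 - 2*x + 1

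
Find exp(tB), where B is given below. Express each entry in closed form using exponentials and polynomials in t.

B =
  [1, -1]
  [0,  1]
e^{tB} =
  [exp(t), -t*exp(t)]
  [0, exp(t)]

Strategy: write B = P · J · P⁻¹ where J is a Jordan canonical form, so e^{tB} = P · e^{tJ} · P⁻¹, and e^{tJ} can be computed block-by-block.

B has Jordan form
J =
  [1, 1]
  [0, 1]
(up to reordering of blocks).

Per-block formulas:
  For a 2×2 Jordan block J_2(1): exp(t · J_2(1)) = e^(1t)·(I + t·N), where N is the 2×2 nilpotent shift.

After assembling e^{tJ} and conjugating by P, we get:

e^{tB} =
  [exp(t), -t*exp(t)]
  [0, exp(t)]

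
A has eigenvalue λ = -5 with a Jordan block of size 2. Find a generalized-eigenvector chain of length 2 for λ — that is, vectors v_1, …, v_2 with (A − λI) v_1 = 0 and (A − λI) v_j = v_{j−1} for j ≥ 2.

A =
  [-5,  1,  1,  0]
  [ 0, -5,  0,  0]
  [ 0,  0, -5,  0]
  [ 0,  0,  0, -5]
A Jordan chain for λ = -5 of length 2:
v_1 = (1, 0, 0, 0)ᵀ
v_2 = (0, 1, 0, 0)ᵀ

Let N = A − (-5)·I. We want v_2 with N^2 v_2 = 0 but N^1 v_2 ≠ 0; then v_{j-1} := N · v_j for j = 2, …, 2.

Pick v_2 = (0, 1, 0, 0)ᵀ.
Then v_1 = N · v_2 = (1, 0, 0, 0)ᵀ.

Sanity check: (A − (-5)·I) v_1 = (0, 0, 0, 0)ᵀ = 0. ✓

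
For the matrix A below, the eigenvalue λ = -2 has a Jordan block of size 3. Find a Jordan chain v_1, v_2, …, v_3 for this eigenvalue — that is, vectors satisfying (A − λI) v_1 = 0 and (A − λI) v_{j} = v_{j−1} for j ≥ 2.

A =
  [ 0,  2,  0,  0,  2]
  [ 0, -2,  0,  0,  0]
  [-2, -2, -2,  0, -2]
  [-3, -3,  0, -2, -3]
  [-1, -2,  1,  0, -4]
A Jordan chain for λ = -2 of length 3:
v_1 = (2, 0, -2, -3, -2)ᵀ
v_2 = (2, 0, -2, -3, -1)ᵀ
v_3 = (1, 0, 0, 0, 0)ᵀ

Let N = A − (-2)·I. We want v_3 with N^3 v_3 = 0 but N^2 v_3 ≠ 0; then v_{j-1} := N · v_j for j = 3, …, 2.

Pick v_3 = (1, 0, 0, 0, 0)ᵀ.
Then v_2 = N · v_3 = (2, 0, -2, -3, -1)ᵀ.
Then v_1 = N · v_2 = (2, 0, -2, -3, -2)ᵀ.

Sanity check: (A − (-2)·I) v_1 = (0, 0, 0, 0, 0)ᵀ = 0. ✓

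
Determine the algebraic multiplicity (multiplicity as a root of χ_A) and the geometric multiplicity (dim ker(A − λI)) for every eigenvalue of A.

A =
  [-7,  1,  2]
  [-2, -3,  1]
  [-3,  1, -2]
λ = -4: alg = 3, geom = 1

Step 1 — factor the characteristic polynomial to read off the algebraic multiplicities:
  χ_A(x) = (x + 4)^3

Step 2 — compute geometric multiplicities via the rank-nullity identity g(λ) = n − rank(A − λI):
  rank(A − (-4)·I) = 2, so dim ker(A − (-4)·I) = n − 2 = 1

Summary:
  λ = -4: algebraic multiplicity = 3, geometric multiplicity = 1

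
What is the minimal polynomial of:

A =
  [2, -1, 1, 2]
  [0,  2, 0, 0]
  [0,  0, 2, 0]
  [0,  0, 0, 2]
x^2 - 4*x + 4

The characteristic polynomial is χ_A(x) = (x - 2)^4, so the eigenvalues are known. The minimal polynomial is
  m_A(x) = Π_λ (x − λ)^{k_λ}
where k_λ is the size of the *largest* Jordan block for λ (equivalently, the smallest k with (A − λI)^k v = 0 for every generalised eigenvector v of λ).

  λ = 2: largest Jordan block has size 2, contributing (x − 2)^2

So m_A(x) = (x - 2)^2 = x^2 - 4*x + 4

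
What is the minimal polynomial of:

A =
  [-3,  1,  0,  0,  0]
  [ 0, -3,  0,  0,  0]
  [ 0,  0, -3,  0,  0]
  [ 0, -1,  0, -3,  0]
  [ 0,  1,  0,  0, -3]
x^2 + 6*x + 9

The characteristic polynomial is χ_A(x) = (x + 3)^5, so the eigenvalues are known. The minimal polynomial is
  m_A(x) = Π_λ (x − λ)^{k_λ}
where k_λ is the size of the *largest* Jordan block for λ (equivalently, the smallest k with (A − λI)^k v = 0 for every generalised eigenvector v of λ).

  λ = -3: largest Jordan block has size 2, contributing (x + 3)^2

So m_A(x) = (x + 3)^2 = x^2 + 6*x + 9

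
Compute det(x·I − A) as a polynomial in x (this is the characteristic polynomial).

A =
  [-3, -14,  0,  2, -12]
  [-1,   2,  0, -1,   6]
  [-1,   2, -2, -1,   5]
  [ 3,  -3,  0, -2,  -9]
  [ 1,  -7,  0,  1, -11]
x^5 + 16*x^4 + 97*x^3 + 278*x^2 + 380*x + 200

Expanding det(x·I − A) (e.g. by cofactor expansion or by noting that A is similar to its Jordan form J, which has the same characteristic polynomial as A) gives
  χ_A(x) = x^5 + 16*x^4 + 97*x^3 + 278*x^2 + 380*x + 200
which factors as (x + 2)^3*(x + 5)^2. The eigenvalues (with algebraic multiplicities) are λ = -5 with multiplicity 2, λ = -2 with multiplicity 3.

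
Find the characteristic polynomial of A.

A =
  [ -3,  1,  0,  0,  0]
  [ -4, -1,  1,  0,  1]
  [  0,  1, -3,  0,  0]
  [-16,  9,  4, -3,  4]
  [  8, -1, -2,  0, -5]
x^5 + 15*x^4 + 90*x^3 + 270*x^2 + 405*x + 243

Expanding det(x·I − A) (e.g. by cofactor expansion or by noting that A is similar to its Jordan form J, which has the same characteristic polynomial as A) gives
  χ_A(x) = x^5 + 15*x^4 + 90*x^3 + 270*x^2 + 405*x + 243
which factors as (x + 3)^5. The eigenvalues (with algebraic multiplicities) are λ = -3 with multiplicity 5.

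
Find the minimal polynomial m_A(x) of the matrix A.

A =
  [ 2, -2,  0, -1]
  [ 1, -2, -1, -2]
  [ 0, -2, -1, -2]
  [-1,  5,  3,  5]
x^3 - 3*x^2 + 3*x - 1

The characteristic polynomial is χ_A(x) = (x - 1)^4, so the eigenvalues are known. The minimal polynomial is
  m_A(x) = Π_λ (x − λ)^{k_λ}
where k_λ is the size of the *largest* Jordan block for λ (equivalently, the smallest k with (A − λI)^k v = 0 for every generalised eigenvector v of λ).

  λ = 1: largest Jordan block has size 3, contributing (x − 1)^3

So m_A(x) = (x - 1)^3 = x^3 - 3*x^2 + 3*x - 1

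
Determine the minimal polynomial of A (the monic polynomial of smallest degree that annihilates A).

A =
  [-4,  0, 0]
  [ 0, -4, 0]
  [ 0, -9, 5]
x^2 - x - 20

The characteristic polynomial is χ_A(x) = (x - 5)*(x + 4)^2, so the eigenvalues are known. The minimal polynomial is
  m_A(x) = Π_λ (x − λ)^{k_λ}
where k_λ is the size of the *largest* Jordan block for λ (equivalently, the smallest k with (A − λI)^k v = 0 for every generalised eigenvector v of λ).

  λ = -4: largest Jordan block has size 1, contributing (x + 4)
  λ = 5: largest Jordan block has size 1, contributing (x − 5)

So m_A(x) = (x - 5)*(x + 4) = x^2 - x - 20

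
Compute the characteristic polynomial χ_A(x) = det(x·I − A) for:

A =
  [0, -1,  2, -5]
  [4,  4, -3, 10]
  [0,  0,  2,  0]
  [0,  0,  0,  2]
x^4 - 8*x^3 + 24*x^2 - 32*x + 16

Expanding det(x·I − A) (e.g. by cofactor expansion or by noting that A is similar to its Jordan form J, which has the same characteristic polynomial as A) gives
  χ_A(x) = x^4 - 8*x^3 + 24*x^2 - 32*x + 16
which factors as (x - 2)^4. The eigenvalues (with algebraic multiplicities) are λ = 2 with multiplicity 4.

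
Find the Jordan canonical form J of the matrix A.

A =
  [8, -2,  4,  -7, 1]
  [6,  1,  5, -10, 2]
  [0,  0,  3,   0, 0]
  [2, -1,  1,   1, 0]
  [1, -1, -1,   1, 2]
J_3(3) ⊕ J_2(3)

The characteristic polynomial is
  det(x·I − A) = x^5 - 15*x^4 + 90*x^3 - 270*x^2 + 405*x - 243 = (x - 3)^5

Eigenvalues and multiplicities (the geometric multiplicity of λ is n − rank(A − λI), which equals the number of Jordan blocks for λ):
  λ = 3: algebraic multiplicity = 5, geometric multiplicity = 2

Determining the block sizes for each eigenvalue:
  λ = 3: with am = 5 and gm = 2, the partition is not yet determined (e.g. several partitions of 5 into 2 parts exist). Let N = A − (3)·I. Computing rank(N^1) = 3, rank(N^2) = 1, rank(N^3) = 0; the number of blocks of size ≥ j is rank(N^{j−1}) − rank(N^j), giving [2, 2, 1]. So we have 1 block(s) of size 3, 1 block(s) of size 2 → block sizes [3, 2]

Assembling the blocks gives a Jordan form
J =
  [3, 1, 0, 0, 0]
  [0, 3, 1, 0, 0]
  [0, 0, 3, 0, 0]
  [0, 0, 0, 3, 1]
  [0, 0, 0, 0, 3]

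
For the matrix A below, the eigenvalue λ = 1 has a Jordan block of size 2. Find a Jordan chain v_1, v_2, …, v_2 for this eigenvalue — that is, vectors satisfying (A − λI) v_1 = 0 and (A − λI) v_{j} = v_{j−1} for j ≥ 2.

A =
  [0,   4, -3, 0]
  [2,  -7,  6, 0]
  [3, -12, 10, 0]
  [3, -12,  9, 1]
A Jordan chain for λ = 1 of length 2:
v_1 = (-1, 2, 3, 3)ᵀ
v_2 = (1, 0, 0, 0)ᵀ

Let N = A − (1)·I. We want v_2 with N^2 v_2 = 0 but N^1 v_2 ≠ 0; then v_{j-1} := N · v_j for j = 2, …, 2.

Pick v_2 = (1, 0, 0, 0)ᵀ.
Then v_1 = N · v_2 = (-1, 2, 3, 3)ᵀ.

Sanity check: (A − (1)·I) v_1 = (0, 0, 0, 0)ᵀ = 0. ✓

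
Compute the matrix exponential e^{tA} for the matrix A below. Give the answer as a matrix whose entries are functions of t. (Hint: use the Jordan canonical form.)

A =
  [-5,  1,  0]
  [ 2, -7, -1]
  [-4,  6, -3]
e^{tA} =
  [t^2*exp(-5*t) + exp(-5*t), -t^2*exp(-5*t) + t*exp(-5*t), -t^2*exp(-5*t)/2]
  [2*t*exp(-5*t), -2*t*exp(-5*t) + exp(-5*t), -t*exp(-5*t)]
  [2*t^2*exp(-5*t) - 4*t*exp(-5*t), -2*t^2*exp(-5*t) + 6*t*exp(-5*t), -t^2*exp(-5*t) + 2*t*exp(-5*t) + exp(-5*t)]

Strategy: write A = P · J · P⁻¹ where J is a Jordan canonical form, so e^{tA} = P · e^{tJ} · P⁻¹, and e^{tJ} can be computed block-by-block.

A has Jordan form
J =
  [-5,  1,  0]
  [ 0, -5,  1]
  [ 0,  0, -5]
(up to reordering of blocks).

Per-block formulas:
  For a 3×3 Jordan block J_3(-5): exp(t · J_3(-5)) = e^(-5t)·(I + t·N + (t^2/2)·N^2), where N is the 3×3 nilpotent shift.

After assembling e^{tJ} and conjugating by P, we get:

e^{tA} =
  [t^2*exp(-5*t) + exp(-5*t), -t^2*exp(-5*t) + t*exp(-5*t), -t^2*exp(-5*t)/2]
  [2*t*exp(-5*t), -2*t*exp(-5*t) + exp(-5*t), -t*exp(-5*t)]
  [2*t^2*exp(-5*t) - 4*t*exp(-5*t), -2*t^2*exp(-5*t) + 6*t*exp(-5*t), -t^2*exp(-5*t) + 2*t*exp(-5*t) + exp(-5*t)]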